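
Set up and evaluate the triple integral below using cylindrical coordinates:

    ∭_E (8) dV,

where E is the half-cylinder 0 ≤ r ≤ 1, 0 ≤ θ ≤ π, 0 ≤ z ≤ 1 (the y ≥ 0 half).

In cylindrical coordinates, x = r cos(θ), y = r sin(θ), z = z, and dV = r dr dθ dz.

The integrand becomes 8, so

    ∭_E (8) dV = ∫_{0}^{π} ∫_{0}^{1} ∫_{0}^{1} (8) · r dz dr dθ.

Inner (z): 8r.
Middle (r from 0 to 1): 4.
Outer (θ): 4π.

Therefore the triple integral equals 4π.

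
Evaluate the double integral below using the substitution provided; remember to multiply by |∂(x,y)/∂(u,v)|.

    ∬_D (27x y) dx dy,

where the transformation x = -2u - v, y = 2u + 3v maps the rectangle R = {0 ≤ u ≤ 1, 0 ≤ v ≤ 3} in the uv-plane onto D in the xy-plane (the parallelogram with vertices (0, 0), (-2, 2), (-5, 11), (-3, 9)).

Compute the Jacobian determinant of (x, y) with respect to (u, v):

    ∂(x,y)/∂(u,v) = | -2  -1 | = (-2)(3) - (-1)(2) = -4.
                   | 2  3 |

Its absolute value is |J| = 4 (the area scaling factor).

Substituting x = -2u - v, y = 2u + 3v into the integrand,

    27x y → -108u^2 - 216u v - 81v^2,

so the integral becomes

    ∬_R (-108u^2 - 216u v - 81v^2) · |J| du dv = ∫_0^1 ∫_0^3 (-432u^2 - 864u v - 324v^2) dv du.

Inner (v): -1296u^2 - 3888u - 2916.
Outer (u): -5292.

Therefore ∬_D (27x y) dx dy = -5292.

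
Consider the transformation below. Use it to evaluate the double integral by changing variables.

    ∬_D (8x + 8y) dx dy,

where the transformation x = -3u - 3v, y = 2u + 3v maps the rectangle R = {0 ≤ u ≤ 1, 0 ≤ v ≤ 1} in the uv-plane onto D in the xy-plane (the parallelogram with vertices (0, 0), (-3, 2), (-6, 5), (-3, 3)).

Compute the Jacobian determinant of (x, y) with respect to (u, v):

    ∂(x,y)/∂(u,v) = | -3  -3 | = (-3)(3) - (-3)(2) = -3.
                   | 2  3 |

Its absolute value is |J| = 3 (the area scaling factor).

Substituting x = -3u - 3v, y = 2u + 3v into the integrand,

    8x + 8y → -8u,

so the integral becomes

    ∬_R (-8u) · |J| du dv = ∫_0^1 ∫_0^1 (-24u) dv du.

Inner (v): -24u.
Outer (u): -12.

Therefore ∬_D (8x + 8y) dx dy = -12.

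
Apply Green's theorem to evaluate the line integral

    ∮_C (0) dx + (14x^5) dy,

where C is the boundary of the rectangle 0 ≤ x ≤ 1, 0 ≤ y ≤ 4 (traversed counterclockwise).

Green's theorem converts the closed line integral into a double integral over the enclosed region D:

    ∮_C P dx + Q dy = ∬_D (∂Q/∂x - ∂P/∂y) dA.

Here P = 0, Q = 14x^5, so

    ∂Q/∂x = 70x^4,    ∂P/∂y = 0,
    ∂Q/∂x - ∂P/∂y = 70x^4.

D is the region 0 ≤ x ≤ 1, 0 ≤ y ≤ 4. Evaluating the double integral:

    ∬_D (70x^4) dA = ∫_0^{1} ∫_0^{4} (70x^4) dy dx.

Inner (y from 0 to 4): 280x^4.
Outer (x from 0 to 1): 56.

Therefore ∮_C P dx + Q dy = 56.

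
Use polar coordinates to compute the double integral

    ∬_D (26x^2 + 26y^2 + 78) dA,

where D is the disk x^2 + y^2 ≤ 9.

The region D is 0 ≤ r ≤ 3, 0 ≤ θ ≤ 2π in polar coordinates, where x = r cos(θ), y = r sin(θ), and dA = r dr dθ.

Under the substitution, the integrand becomes 26r^2 + 78, so

    ∬_D (26x^2 + 26y^2 + 78) dA = ∫_{0}^{2π} ∫_{0}^{3} (26r^2 + 78) · r dr dθ.

Inner integral (in r): ∫_{0}^{3} (26r^2 + 78) · r dr = 1755/2.

Outer integral (in θ): ∫_{0}^{2π} (1755/2) dθ = 1755π.

Therefore ∬_D (26x^2 + 26y^2 + 78) dA = 1755π.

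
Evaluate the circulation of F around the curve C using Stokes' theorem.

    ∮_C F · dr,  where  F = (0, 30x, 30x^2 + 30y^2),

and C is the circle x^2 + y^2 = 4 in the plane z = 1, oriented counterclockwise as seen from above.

Let S be the flat disk x^2 + y^2 ≤ 4 in the plane z = 1, with upward unit normal n̂ = ẑ. By Stokes' theorem,

    ∮_C F · dr = ∬_S (∇ × F) · n̂ dS = ∬_D (curl F)_z dA,

where D is the disk x^2 + y^2 ≤ 4.

Compute the curl of F = (0, 30x, 30x^2 + 30y^2):
    (∇ × F)_x = ∂F_z/∂y - ∂F_y/∂z = 60y,
    (∇ × F)_y = ∂F_x/∂z - ∂F_z/∂x = -60x,
    (∇ × F)_z = ∂F_y/∂x - ∂F_x/∂y = 30.

On z = 1, (curl F)_z = 30.

Convert to polar (x = r cos θ, y = r sin θ, dA = r dr dθ); the integrand becomes 30, so

    ∬_D (curl F)_z dA = ∫_0^{2π} ∫_0^{2} (30) · r dr dθ.

Inner (r from 0 to 2): 60.
Outer (θ from 0 to 2π): 120π.

Therefore ∮_C F · dr = 120π.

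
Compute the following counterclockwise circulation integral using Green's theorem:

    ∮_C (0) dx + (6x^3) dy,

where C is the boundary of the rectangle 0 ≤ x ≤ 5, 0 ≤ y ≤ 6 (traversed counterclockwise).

Green's theorem converts the closed line integral into a double integral over the enclosed region D:

    ∮_C P dx + Q dy = ∬_D (∂Q/∂x - ∂P/∂y) dA.

Here P = 0, Q = 6x^3, so

    ∂Q/∂x = 18x^2,    ∂P/∂y = 0,
    ∂Q/∂x - ∂P/∂y = 18x^2.

D is the region 0 ≤ x ≤ 5, 0 ≤ y ≤ 6. Evaluating the double integral:

    ∬_D (18x^2) dA = ∫_0^{5} ∫_0^{6} (18x^2) dy dx.

Inner (y from 0 to 6): 108x^2.
Outer (x from 0 to 5): 4500.

Therefore ∮_C P dx + Q dy = 4500.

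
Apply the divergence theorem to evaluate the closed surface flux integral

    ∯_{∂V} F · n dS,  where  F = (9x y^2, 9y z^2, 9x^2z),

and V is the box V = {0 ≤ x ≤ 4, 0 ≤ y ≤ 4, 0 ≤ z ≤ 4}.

By the divergence theorem,

    ∯_{∂V} F · n dS = ∭_V (∇ · F) dV.

Compute the divergence:
    ∇ · F = ∂F_x/∂x + ∂F_y/∂y + ∂F_z/∂z = 9y^2 + 9z^2 + 9x^2 = 9x^2 + 9y^2 + 9z^2.

V is a rectangular box, so dV = dx dy dz with 0 ≤ x ≤ 4, 0 ≤ y ≤ 4, 0 ≤ z ≤ 4.

Integrate (9x^2 + 9y^2 + 9z^2) over V as an iterated integral:

    ∭_V (∇·F) dV = ∫_0^{4} ∫_0^{4} ∫_0^{4} (9x^2 + 9y^2 + 9z^2) dz dy dx.

Inner (z from 0 to 4): 36x^2 + 36y^2 + 192.
Middle (y from 0 to 4): 144x^2 + 1536.
Outer (x from 0 to 4): 9216.

Therefore ∯_{∂V} F · n dS = 9216.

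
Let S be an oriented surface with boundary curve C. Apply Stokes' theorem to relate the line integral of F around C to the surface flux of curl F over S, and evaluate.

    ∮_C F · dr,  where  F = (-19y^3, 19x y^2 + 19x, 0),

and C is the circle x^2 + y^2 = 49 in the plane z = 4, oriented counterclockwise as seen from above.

Let S be the flat disk x^2 + y^2 ≤ 49 in the plane z = 4, with upward unit normal n̂ = ẑ. By Stokes' theorem,

    ∮_C F · dr = ∬_S (∇ × F) · n̂ dS = ∬_D (curl F)_z dA,

where D is the disk x^2 + y^2 ≤ 49.

Compute the curl of F = (-19y^3, 19x y^2 + 19x, 0):
    (∇ × F)_x = ∂F_z/∂y - ∂F_y/∂z = 0,
    (∇ × F)_y = ∂F_x/∂z - ∂F_z/∂x = 0,
    (∇ × F)_z = ∂F_y/∂x - ∂F_x/∂y = 76y^2 + 19.

On z = 4, (curl F)_z = 76y^2 + 19.

Convert to polar (x = r cos θ, y = r sin θ, dA = r dr dθ); the integrand becomes 76r^2sin(θ)^2 + 19, so

    ∬_D (curl F)_z dA = ∫_0^{2π} ∫_0^{7} (76r^2sin(θ)^2 + 19) · r dr dθ.

Inner (r from 0 to 7): 45619sin(θ)^2 + 931/2.
Outer (θ from 0 to 2π): 46550π.

Therefore ∮_C F · dr = 46550π.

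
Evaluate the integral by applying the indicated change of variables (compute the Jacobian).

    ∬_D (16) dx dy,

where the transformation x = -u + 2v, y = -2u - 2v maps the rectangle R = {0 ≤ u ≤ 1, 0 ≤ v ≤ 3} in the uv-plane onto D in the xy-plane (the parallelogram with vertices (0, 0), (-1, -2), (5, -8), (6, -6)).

Compute the Jacobian determinant of (x, y) with respect to (u, v):

    ∂(x,y)/∂(u,v) = | -1  2 | = (-1)(-2) - (2)(-2) = 6.
                   | -2  -2 |

Its absolute value is |J| = 6 (the area scaling factor).

Substituting x = -u + 2v, y = -2u - 2v into the integrand,

    16 → 16,

so the integral becomes

    ∬_R (16) · |J| du dv = ∫_0^1 ∫_0^3 (96) dv du.

Inner (v): 288.
Outer (u): 288.

Therefore ∬_D (16) dx dy = 288.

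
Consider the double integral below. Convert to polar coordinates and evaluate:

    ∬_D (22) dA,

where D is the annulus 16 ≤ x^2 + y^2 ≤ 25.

The region D is 4 ≤ r ≤ 5, 0 ≤ θ ≤ 2π in polar coordinates, where x = r cos(θ), y = r sin(θ), and dA = r dr dθ.

Under the substitution, the integrand becomes 22, so

    ∬_D (22) dA = ∫_{0}^{2π} ∫_{4}^{5} (22) · r dr dθ.

Inner integral (in r): ∫_{4}^{5} (22) · r dr = 99.

Outer integral (in θ): ∫_{0}^{2π} (99) dθ = 198π.

Therefore ∬_D (22) dA = 198π.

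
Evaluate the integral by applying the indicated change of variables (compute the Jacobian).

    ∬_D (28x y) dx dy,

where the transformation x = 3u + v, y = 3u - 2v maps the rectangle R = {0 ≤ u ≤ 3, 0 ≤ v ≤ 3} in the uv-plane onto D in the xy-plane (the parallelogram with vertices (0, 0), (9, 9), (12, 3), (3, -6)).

Compute the Jacobian determinant of (x, y) with respect to (u, v):

    ∂(x,y)/∂(u,v) = | 3  1 | = (3)(-2) - (1)(3) = -9.
                   | 3  -2 |

Its absolute value is |J| = 9 (the area scaling factor).

Substituting x = 3u + v, y = 3u - 2v into the integrand,

    28x y → 252u^2 - 84u v - 56v^2,

so the integral becomes

    ∬_R (252u^2 - 84u v - 56v^2) · |J| du dv = ∫_0^3 ∫_0^3 (2268u^2 - 756u v - 504v^2) dv du.

Inner (v): 6804u^2 - 3402u - 4536.
Outer (u): 32319.

Therefore ∬_D (28x y) dx dy = 32319.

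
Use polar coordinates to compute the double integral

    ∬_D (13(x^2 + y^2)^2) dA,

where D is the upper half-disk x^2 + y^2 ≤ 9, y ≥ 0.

The region D is 0 ≤ r ≤ 3, 0 ≤ θ ≤ π in polar coordinates, where x = r cos(θ), y = r sin(θ), and dA = r dr dθ.

Under the substitution, the integrand becomes 13r^4, so

    ∬_D (13(x^2 + y^2)^2) dA = ∫_{0}^{π} ∫_{0}^{3} (13r^4) · r dr dθ.

Inner integral (in r): ∫_{0}^{3} (13r^4) · r dr = 3159/2.

Outer integral (in θ): ∫_{0}^{π} (3159/2) dθ = 3159π/2.

Therefore ∬_D (13(x^2 + y^2)^2) dA = 3159π/2.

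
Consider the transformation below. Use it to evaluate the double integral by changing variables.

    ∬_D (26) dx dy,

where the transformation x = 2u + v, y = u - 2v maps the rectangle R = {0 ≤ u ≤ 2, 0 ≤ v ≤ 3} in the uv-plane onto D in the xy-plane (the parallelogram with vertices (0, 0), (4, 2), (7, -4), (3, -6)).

Compute the Jacobian determinant of (x, y) with respect to (u, v):

    ∂(x,y)/∂(u,v) = | 2  1 | = (2)(-2) - (1)(1) = -5.
                   | 1  -2 |

Its absolute value is |J| = 5 (the area scaling factor).

Substituting x = 2u + v, y = u - 2v into the integrand,

    26 → 26,

so the integral becomes

    ∬_R (26) · |J| du dv = ∫_0^2 ∫_0^3 (130) dv du.

Inner (v): 390.
Outer (u): 780.

Therefore ∬_D (26) dx dy = 780.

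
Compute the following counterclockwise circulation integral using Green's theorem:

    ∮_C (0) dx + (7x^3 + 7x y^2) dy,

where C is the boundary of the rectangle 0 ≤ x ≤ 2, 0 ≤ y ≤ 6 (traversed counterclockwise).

Green's theorem converts the closed line integral into a double integral over the enclosed region D:

    ∮_C P dx + Q dy = ∬_D (∂Q/∂x - ∂P/∂y) dA.

Here P = 0, Q = 7x^3 + 7x y^2, so

    ∂Q/∂x = 21x^2 + 7y^2,    ∂P/∂y = 0,
    ∂Q/∂x - ∂P/∂y = 21x^2 + 7y^2.

D is the region 0 ≤ x ≤ 2, 0 ≤ y ≤ 6. Evaluating the double integral:

    ∬_D (21x^2 + 7y^2) dA = ∫_0^{2} ∫_0^{6} (21x^2 + 7y^2) dy dx.

Inner (y from 0 to 6): 126x^2 + 504.
Outer (x from 0 to 2): 1344.

Therefore ∮_C P dx + Q dy = 1344.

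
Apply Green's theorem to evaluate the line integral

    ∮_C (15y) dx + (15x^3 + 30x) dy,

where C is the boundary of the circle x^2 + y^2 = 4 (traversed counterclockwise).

Green's theorem converts the closed line integral into a double integral over the enclosed region D:

    ∮_C P dx + Q dy = ∬_D (∂Q/∂x - ∂P/∂y) dA.

Here P = 15y, Q = 15x^3 + 30x, so

    ∂Q/∂x = 45x^2 + 30,    ∂P/∂y = 15,
    ∂Q/∂x - ∂P/∂y = 45x^2 + 15.

D is the region x^2 + y^2 ≤ 4. Evaluating the double integral:

In polar coordinates (x = r cos θ, y = r sin θ, dA = r dr dθ) the integrand becomes 45r^2cos(θ)^2 + 15, so

    ∬_D (45x^2 + 15) dA = ∫_0^{2π} ∫_0^{2} (45r^2cos(θ)^2 + 15) · r dr dθ.

Inner (r from 0 to 2): 180cos(θ)^2 + 30.
Outer (θ from 0 to 2π): 240π.

Therefore ∮_C P dx + Q dy = 240π.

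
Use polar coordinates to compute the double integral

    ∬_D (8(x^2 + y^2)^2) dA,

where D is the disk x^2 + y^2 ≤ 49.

The region D is 0 ≤ r ≤ 7, 0 ≤ θ ≤ 2π in polar coordinates, where x = r cos(θ), y = r sin(θ), and dA = r dr dθ.

Under the substitution, the integrand becomes 8r^4, so

    ∬_D (8(x^2 + y^2)^2) dA = ∫_{0}^{2π} ∫_{0}^{7} (8r^4) · r dr dθ.

Inner integral (in r): ∫_{0}^{7} (8r^4) · r dr = 470596/3.

Outer integral (in θ): ∫_{0}^{2π} (470596/3) dθ = 941192π/3.

Therefore ∬_D (8(x^2 + y^2)^2) dA = 941192π/3.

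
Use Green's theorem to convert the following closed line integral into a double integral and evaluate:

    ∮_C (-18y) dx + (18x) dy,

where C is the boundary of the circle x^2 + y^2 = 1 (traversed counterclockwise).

Green's theorem converts the closed line integral into a double integral over the enclosed region D:

    ∮_C P dx + Q dy = ∬_D (∂Q/∂x - ∂P/∂y) dA.

Here P = -18y, Q = 18x, so

    ∂Q/∂x = 18,    ∂P/∂y = -18,
    ∂Q/∂x - ∂P/∂y = 36.

D is the region x^2 + y^2 ≤ 1. Evaluating the double integral:

In polar coordinates (x = r cos θ, y = r sin θ, dA = r dr dθ) the integrand becomes 36, so

    ∬_D (36) dA = ∫_0^{2π} ∫_0^{1} (36) · r dr dθ.

Inner (r from 0 to 1): 18.
Outer (θ from 0 to 2π): 36π.

Therefore ∮_C P dx + Q dy = 36π.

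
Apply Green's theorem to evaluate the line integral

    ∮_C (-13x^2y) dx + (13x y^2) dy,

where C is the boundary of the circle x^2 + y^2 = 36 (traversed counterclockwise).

Green's theorem converts the closed line integral into a double integral over the enclosed region D:

    ∮_C P dx + Q dy = ∬_D (∂Q/∂x - ∂P/∂y) dA.

Here P = -13x^2y, Q = 13x y^2, so

    ∂Q/∂x = 13y^2,    ∂P/∂y = -13x^2,
    ∂Q/∂x - ∂P/∂y = 13x^2 + 13y^2.

D is the region x^2 + y^2 ≤ 36. Evaluating the double integral:

In polar coordinates (x = r cos θ, y = r sin θ, dA = r dr dθ) the integrand becomes 13r^2, so

    ∬_D (13x^2 + 13y^2) dA = ∫_0^{2π} ∫_0^{6} (13r^2) · r dr dθ.

Inner (r from 0 to 6): 4212.
Outer (θ from 0 to 2π): 8424π.

Therefore ∮_C P dx + Q dy = 8424π.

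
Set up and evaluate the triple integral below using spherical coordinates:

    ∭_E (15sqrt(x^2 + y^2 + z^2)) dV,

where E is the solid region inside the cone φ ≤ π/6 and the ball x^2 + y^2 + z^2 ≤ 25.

In spherical coordinates, x = ρ sin(φ) cos(θ), y = ρ sin(φ) sin(θ), z = ρ cos(φ), and dV = ρ^2 sin(φ) dρ dφ dθ.

The integrand becomes 15ρ, so

    ∭_E (15sqrt(x^2 + y^2 + z^2)) dV = ∫_{0}^{2π} ∫_{0}^{π/6} ∫_{0}^{5} (15ρ) · ρ^2 sin(φ) dρ dφ dθ.

Inner (ρ): 9375sin(φ)/4.
Middle (φ): 9375/4 - 9375sqrt(3)/8.
Outer (θ): 9375π (2 - sqrt(3))/4.

Therefore the triple integral equals 9375π (2 - sqrt(3))/4.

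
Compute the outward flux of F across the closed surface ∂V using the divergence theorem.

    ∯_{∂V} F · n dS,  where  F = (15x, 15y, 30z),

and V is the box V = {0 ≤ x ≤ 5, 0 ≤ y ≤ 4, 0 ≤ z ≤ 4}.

By the divergence theorem,

    ∯_{∂V} F · n dS = ∭_V (∇ · F) dV.

Compute the divergence:
    ∇ · F = ∂F_x/∂x + ∂F_y/∂y + ∂F_z/∂z = 15 + 15 + 30 = 60.

V is a rectangular box, so dV = dx dy dz with 0 ≤ x ≤ 5, 0 ≤ y ≤ 4, 0 ≤ z ≤ 4.

Integrate (60) over V as an iterated integral:

    ∭_V (∇·F) dV = ∫_0^{5} ∫_0^{4} ∫_0^{4} (60) dz dy dx.

Inner (z from 0 to 4): 240.
Middle (y from 0 to 4): 960.
Outer (x from 0 to 5): 4800.

Therefore ∯_{∂V} F · n dS = 4800.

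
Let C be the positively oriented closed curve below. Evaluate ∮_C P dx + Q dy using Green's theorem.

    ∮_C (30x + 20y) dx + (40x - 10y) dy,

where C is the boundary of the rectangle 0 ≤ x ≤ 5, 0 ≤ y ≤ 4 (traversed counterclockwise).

Green's theorem converts the closed line integral into a double integral over the enclosed region D:

    ∮_C P dx + Q dy = ∬_D (∂Q/∂x - ∂P/∂y) dA.

Here P = 30x + 20y, Q = 40x - 10y, so

    ∂Q/∂x = 40,    ∂P/∂y = 20,
    ∂Q/∂x - ∂P/∂y = 20.

D is the region 0 ≤ x ≤ 5, 0 ≤ y ≤ 4. Evaluating the double integral:

    ∬_D (20) dA = ∫_0^{5} ∫_0^{4} (20) dy dx.

Inner (y from 0 to 4): 80.
Outer (x from 0 to 5): 400.

Therefore ∮_C P dx + Q dy = 400.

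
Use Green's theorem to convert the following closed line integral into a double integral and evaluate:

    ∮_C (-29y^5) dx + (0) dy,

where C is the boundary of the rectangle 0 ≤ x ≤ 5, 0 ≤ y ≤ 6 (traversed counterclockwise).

Green's theorem converts the closed line integral into a double integral over the enclosed region D:

    ∮_C P dx + Q dy = ∬_D (∂Q/∂x - ∂P/∂y) dA.

Here P = -29y^5, Q = 0, so

    ∂Q/∂x = 0,    ∂P/∂y = -145y^4,
    ∂Q/∂x - ∂P/∂y = 145y^4.

D is the region 0 ≤ x ≤ 5, 0 ≤ y ≤ 6. Evaluating the double integral:

    ∬_D (145y^4) dA = ∫_0^{5} ∫_0^{6} (145y^4) dy dx.

Inner (y from 0 to 6): 225504.
Outer (x from 0 to 5): 1127520.

Therefore ∮_C P dx + Q dy = 1127520.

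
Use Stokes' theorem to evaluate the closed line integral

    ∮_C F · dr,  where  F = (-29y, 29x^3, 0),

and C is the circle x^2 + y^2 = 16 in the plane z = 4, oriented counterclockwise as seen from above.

Let S be the flat disk x^2 + y^2 ≤ 16 in the plane z = 4, with upward unit normal n̂ = ẑ. By Stokes' theorem,

    ∮_C F · dr = ∬_S (∇ × F) · n̂ dS = ∬_D (curl F)_z dA,

where D is the disk x^2 + y^2 ≤ 16.

Compute the curl of F = (-29y, 29x^3, 0):
    (∇ × F)_x = ∂F_z/∂y - ∂F_y/∂z = 0,
    (∇ × F)_y = ∂F_x/∂z - ∂F_z/∂x = 0,
    (∇ × F)_z = ∂F_y/∂x - ∂F_x/∂y = 87x^2 + 29.

On z = 4, (curl F)_z = 87x^2 + 29.

Convert to polar (x = r cos θ, y = r sin θ, dA = r dr dθ); the integrand becomes 87r^2cos(θ)^2 + 29, so

    ∬_D (curl F)_z dA = ∫_0^{2π} ∫_0^{4} (87r^2cos(θ)^2 + 29) · r dr dθ.

Inner (r from 0 to 4): 5568cos(θ)^2 + 232.
Outer (θ from 0 to 2π): 6032π.

Therefore ∮_C F · dr = 6032π.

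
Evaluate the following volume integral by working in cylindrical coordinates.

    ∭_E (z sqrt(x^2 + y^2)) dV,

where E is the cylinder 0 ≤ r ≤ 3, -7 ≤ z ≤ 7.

In cylindrical coordinates, x = r cos(θ), y = r sin(θ), z = z, and dV = r dr dθ dz.

The integrand becomes r z, so

    ∭_E (z sqrt(x^2 + y^2)) dV = ∫_{0}^{2π} ∫_{0}^{3} ∫_{-7}^{7} (r z) · r dz dr dθ.

Inner (z): 0.
Middle (r from 0 to 3): 0.
Outer (θ): 0.

Therefore the triple integral equals 0.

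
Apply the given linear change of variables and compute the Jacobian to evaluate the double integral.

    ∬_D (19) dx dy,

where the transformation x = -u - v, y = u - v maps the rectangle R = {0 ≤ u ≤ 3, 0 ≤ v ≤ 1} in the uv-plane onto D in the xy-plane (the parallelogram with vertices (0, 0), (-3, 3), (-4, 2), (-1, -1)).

Compute the Jacobian determinant of (x, y) with respect to (u, v):

    ∂(x,y)/∂(u,v) = | -1  -1 | = (-1)(-1) - (-1)(1) = 2.
                   | 1  -1 |

Its absolute value is |J| = 2 (the area scaling factor).

Substituting x = -u - v, y = u - v into the integrand,

    19 → 19,

so the integral becomes

    ∬_R (19) · |J| du dv = ∫_0^3 ∫_0^1 (38) dv du.

Inner (v): 38.
Outer (u): 114.

Therefore ∬_D (19) dx dy = 114.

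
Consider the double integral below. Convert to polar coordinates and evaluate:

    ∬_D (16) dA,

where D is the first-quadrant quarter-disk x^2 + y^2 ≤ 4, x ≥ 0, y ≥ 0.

The region D is 0 ≤ r ≤ 2, 0 ≤ θ ≤ π/2 in polar coordinates, where x = r cos(θ), y = r sin(θ), and dA = r dr dθ.

Under the substitution, the integrand becomes 16, so

    ∬_D (16) dA = ∫_{0}^{π/2} ∫_{0}^{2} (16) · r dr dθ.

Inner integral (in r): ∫_{0}^{2} (16) · r dr = 32.

Outer integral (in θ): ∫_{0}^{π/2} (32) dθ = 16π.

Therefore ∬_D (16) dA = 16π.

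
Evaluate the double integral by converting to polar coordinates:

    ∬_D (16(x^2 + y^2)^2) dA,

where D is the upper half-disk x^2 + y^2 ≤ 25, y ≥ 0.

The region D is 0 ≤ r ≤ 5, 0 ≤ θ ≤ π in polar coordinates, where x = r cos(θ), y = r sin(θ), and dA = r dr dθ.

Under the substitution, the integrand becomes 16r^4, so

    ∬_D (16(x^2 + y^2)^2) dA = ∫_{0}^{π} ∫_{0}^{5} (16r^4) · r dr dθ.

Inner integral (in r): ∫_{0}^{5} (16r^4) · r dr = 125000/3.

Outer integral (in θ): ∫_{0}^{π} (125000/3) dθ = 125000π/3.

Therefore ∬_D (16(x^2 + y^2)^2) dA = 125000π/3.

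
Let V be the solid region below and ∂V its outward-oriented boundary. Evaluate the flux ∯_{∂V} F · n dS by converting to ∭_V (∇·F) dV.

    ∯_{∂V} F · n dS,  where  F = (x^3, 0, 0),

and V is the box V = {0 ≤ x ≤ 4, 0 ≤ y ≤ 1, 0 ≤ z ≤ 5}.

By the divergence theorem,

    ∯_{∂V} F · n dS = ∭_V (∇ · F) dV.

Compute the divergence:
    ∇ · F = ∂F_x/∂x + ∂F_y/∂y + ∂F_z/∂z = 3x^2 + 0 + 0 = 3x^2.

V is a rectangular box, so dV = dx dy dz with 0 ≤ x ≤ 4, 0 ≤ y ≤ 1, 0 ≤ z ≤ 5.

Integrate (3x^2) over V as an iterated integral:

    ∭_V (∇·F) dV = ∫_0^{4} ∫_0^{1} ∫_0^{5} (3x^2) dz dy dx.

Inner (z from 0 to 5): 15x^2.
Middle (y from 0 to 1): 15x^2.
Outer (x from 0 to 4): 320.

Therefore ∯_{∂V} F · n dS = 320.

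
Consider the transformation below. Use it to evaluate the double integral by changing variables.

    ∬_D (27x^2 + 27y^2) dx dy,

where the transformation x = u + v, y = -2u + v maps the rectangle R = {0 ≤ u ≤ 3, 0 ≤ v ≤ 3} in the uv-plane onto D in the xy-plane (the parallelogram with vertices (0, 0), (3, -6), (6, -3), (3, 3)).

Compute the Jacobian determinant of (x, y) with respect to (u, v):

    ∂(x,y)/∂(u,v) = | 1  1 | = (1)(1) - (1)(-2) = 3.
                   | -2  1 |

Its absolute value is |J| = 3 (the area scaling factor).

Substituting x = u + v, y = -2u + v into the integrand,

    27x^2 + 27y^2 → 135u^2 - 54u v + 54v^2,

so the integral becomes

    ∬_R (135u^2 - 54u v + 54v^2) · |J| du dv = ∫_0^3 ∫_0^3 (405u^2 - 162u v + 162v^2) dv du.

Inner (v): 1215u^2 - 729u + 1458.
Outer (u): 24057/2.

Therefore ∬_D (27x^2 + 27y^2) dx dy = 24057/2.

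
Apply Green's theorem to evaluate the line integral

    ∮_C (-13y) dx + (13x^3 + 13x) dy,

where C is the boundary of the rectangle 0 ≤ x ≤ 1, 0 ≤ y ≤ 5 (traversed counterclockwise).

Green's theorem converts the closed line integral into a double integral over the enclosed region D:

    ∮_C P dx + Q dy = ∬_D (∂Q/∂x - ∂P/∂y) dA.

Here P = -13y, Q = 13x^3 + 13x, so

    ∂Q/∂x = 39x^2 + 13,    ∂P/∂y = -13,
    ∂Q/∂x - ∂P/∂y = 39x^2 + 26.

D is the region 0 ≤ x ≤ 1, 0 ≤ y ≤ 5. Evaluating the double integral:

    ∬_D (39x^2 + 26) dA = ∫_0^{1} ∫_0^{5} (39x^2 + 26) dy dx.

Inner (y from 0 to 5): 195x^2 + 130.
Outer (x from 0 to 1): 195.

Therefore ∮_C P dx + Q dy = 195.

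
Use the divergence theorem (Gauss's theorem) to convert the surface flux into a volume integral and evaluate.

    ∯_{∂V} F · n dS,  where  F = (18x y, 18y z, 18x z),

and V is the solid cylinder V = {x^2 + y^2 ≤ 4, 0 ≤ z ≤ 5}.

By the divergence theorem,

    ∯_{∂V} F · n dS = ∭_V (∇ · F) dV.

Compute the divergence:
    ∇ · F = ∂F_x/∂x + ∂F_y/∂y + ∂F_z/∂z = 18y + 18z + 18x = 18x + 18y + 18z.

In cylindrical coordinates, x = r cos(θ), y = r sin(θ), z = z, dV = r dr dθ dz, with 0 ≤ r ≤ 2, 0 ≤ θ ≤ 2π, 0 ≤ z ≤ 5.

The integrand, after substitution and multiplying by the volume element, becomes (18sqrt(2)r sin(θ + π/4) + 18z) · r, so

    ∭_V (∇·F) dV = ∫_0^{2π} ∫_0^{2} ∫_0^{5} (18sqrt(2)r sin(θ + π/4) + 18z) · r dz dr dθ.

Inner (z from 0 to 5): 45r (2sqrt(2)r sin(θ + π/4) + 5).
Middle (r from 0 to 2): 240sqrt(2)sin(θ + π/4) + 450.
Outer (θ from 0 to 2π): 900π.

Therefore ∯_{∂V} F · n dS = 900π.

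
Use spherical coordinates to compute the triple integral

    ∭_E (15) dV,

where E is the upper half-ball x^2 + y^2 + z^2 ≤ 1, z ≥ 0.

In spherical coordinates, x = ρ sin(φ) cos(θ), y = ρ sin(φ) sin(θ), z = ρ cos(φ), and dV = ρ^2 sin(φ) dρ dφ dθ.

The integrand becomes 15, so

    ∭_E (15) dV = ∫_{0}^{2π} ∫_{0}^{π/2} ∫_{0}^{1} (15) · ρ^2 sin(φ) dρ dφ dθ.

Inner (ρ): 5sin(φ).
Middle (φ): 5.
Outer (θ): 10π.

Therefore the triple integral equals 10π.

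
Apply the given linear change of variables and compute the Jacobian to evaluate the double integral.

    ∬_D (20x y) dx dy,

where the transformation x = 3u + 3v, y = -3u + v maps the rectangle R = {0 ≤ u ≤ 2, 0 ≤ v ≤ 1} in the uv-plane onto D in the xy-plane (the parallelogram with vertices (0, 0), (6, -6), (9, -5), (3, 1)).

Compute the Jacobian determinant of (x, y) with respect to (u, v):

    ∂(x,y)/∂(u,v) = | 3  3 | = (3)(1) - (3)(-3) = 12.
                   | -3  1 |

Its absolute value is |J| = 12 (the area scaling factor).

Substituting x = 3u + 3v, y = -3u + v into the integrand,

    20x y → -180u^2 - 120u v + 60v^2,

so the integral becomes

    ∬_R (-180u^2 - 120u v + 60v^2) · |J| du dv = ∫_0^2 ∫_0^1 (-2160u^2 - 1440u v + 720v^2) dv du.

Inner (v): -2160u^2 - 720u + 240.
Outer (u): -6720.

Therefore ∬_D (20x y) dx dy = -6720.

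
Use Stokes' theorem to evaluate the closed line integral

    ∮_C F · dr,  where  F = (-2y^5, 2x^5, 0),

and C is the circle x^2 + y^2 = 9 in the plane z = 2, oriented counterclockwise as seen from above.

Let S be the flat disk x^2 + y^2 ≤ 9 in the plane z = 2, with upward unit normal n̂ = ẑ. By Stokes' theorem,

    ∮_C F · dr = ∬_S (∇ × F) · n̂ dS = ∬_D (curl F)_z dA,

where D is the disk x^2 + y^2 ≤ 9.

Compute the curl of F = (-2y^5, 2x^5, 0):
    (∇ × F)_x = ∂F_z/∂y - ∂F_y/∂z = 0,
    (∇ × F)_y = ∂F_x/∂z - ∂F_z/∂x = 0,
    (∇ × F)_z = ∂F_y/∂x - ∂F_x/∂y = 10x^4 + 10y^4.

On z = 2, (curl F)_z = 10x^4 + 10y^4.

Convert to polar (x = r cos θ, y = r sin θ, dA = r dr dθ); the integrand becomes 10r^4(sin(θ)^4 + cos(θ)^4), so

    ∬_D (curl F)_z dA = ∫_0^{2π} ∫_0^{3} (10r^4(sin(θ)^4 + cos(θ)^4)) · r dr dθ.

Inner (r from 0 to 3): 1215sin(θ)^4 + 1215cos(θ)^4.
Outer (θ from 0 to 2π): 3645π/2.

Therefore ∮_C F · dr = 3645π/2.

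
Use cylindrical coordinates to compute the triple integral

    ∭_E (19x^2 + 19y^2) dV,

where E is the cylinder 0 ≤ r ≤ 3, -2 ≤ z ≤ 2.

In cylindrical coordinates, x = r cos(θ), y = r sin(θ), z = z, and dV = r dr dθ dz.

The integrand becomes 19r^2, so

    ∭_E (19x^2 + 19y^2) dV = ∫_{0}^{2π} ∫_{0}^{3} ∫_{-2}^{2} (19r^2) · r dz dr dθ.

Inner (z): 76r^3.
Middle (r from 0 to 3): 1539.
Outer (θ): 3078π.

Therefore the triple integral equals 3078π.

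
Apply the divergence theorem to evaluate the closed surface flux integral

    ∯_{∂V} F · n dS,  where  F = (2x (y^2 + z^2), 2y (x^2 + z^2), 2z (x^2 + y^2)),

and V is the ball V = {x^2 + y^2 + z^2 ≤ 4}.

By the divergence theorem,

    ∯_{∂V} F · n dS = ∭_V (∇ · F) dV.

Compute the divergence:
    ∇ · F = ∂F_x/∂x + ∂F_y/∂y + ∂F_z/∂z = 2y^2 + 2z^2 + 2x^2 + 2z^2 + 2x^2 + 2y^2 = 4x^2 + 4y^2 + 4z^2.

In spherical coordinates, x = ρ sin(φ) cos(θ), y = ρ sin(φ) sin(θ), z = ρ cos(φ), dV = ρ^2 sin(φ) dρ dφ dθ, with 0 ≤ ρ ≤ 2, 0 ≤ φ ≤ π, 0 ≤ θ ≤ 2π.

The integrand, after substitution and multiplying by the volume element, becomes (4ρ^2) · ρ^2 sin(φ), so

    ∭_V (∇·F) dV = ∫_0^{2π} ∫_0^{π} ∫_0^{2} (4ρ^2) · ρ^2 sin(φ) dρ dφ dθ.

Inner (ρ from 0 to 2): 128sin(φ)/5.
Middle (φ from 0 to π): 256/5.
Outer (θ from 0 to 2π): 512π/5.

Therefore ∯_{∂V} F · n dS = 512π/5.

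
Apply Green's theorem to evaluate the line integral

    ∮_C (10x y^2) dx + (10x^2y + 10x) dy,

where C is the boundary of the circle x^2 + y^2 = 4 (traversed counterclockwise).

Green's theorem converts the closed line integral into a double integral over the enclosed region D:

    ∮_C P dx + Q dy = ∬_D (∂Q/∂x - ∂P/∂y) dA.

Here P = 10x y^2, Q = 10x^2y + 10x, so

    ∂Q/∂x = 20x y + 10,    ∂P/∂y = 20x y,
    ∂Q/∂x - ∂P/∂y = 10.

D is the region x^2 + y^2 ≤ 4. Evaluating the double integral:

In polar coordinates (x = r cos θ, y = r sin θ, dA = r dr dθ) the integrand becomes 10, so

    ∬_D (10) dA = ∫_0^{2π} ∫_0^{2} (10) · r dr dθ.

Inner (r from 0 to 2): 20.
Outer (θ from 0 to 2π): 40π.

Therefore ∮_C P dx + Q dy = 40π.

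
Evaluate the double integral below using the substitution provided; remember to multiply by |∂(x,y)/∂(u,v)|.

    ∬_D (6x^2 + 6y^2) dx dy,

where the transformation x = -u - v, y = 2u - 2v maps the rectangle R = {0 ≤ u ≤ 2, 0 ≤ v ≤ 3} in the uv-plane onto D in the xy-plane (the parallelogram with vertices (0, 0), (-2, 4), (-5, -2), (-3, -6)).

Compute the Jacobian determinant of (x, y) with respect to (u, v):

    ∂(x,y)/∂(u,v) = | -1  -1 | = (-1)(-2) - (-1)(2) = 4.
                   | 2  -2 |

Its absolute value is |J| = 4 (the area scaling factor).

Substituting x = -u - v, y = 2u - 2v into the integrand,

    6x^2 + 6y^2 → 30u^2 - 36u v + 30v^2,

so the integral becomes

    ∬_R (30u^2 - 36u v + 30v^2) · |J| du dv = ∫_0^2 ∫_0^3 (120u^2 - 144u v + 120v^2) dv du.

Inner (v): 360u^2 - 648u + 1080.
Outer (u): 1824.

Therefore ∬_D (6x^2 + 6y^2) dx dy = 1824.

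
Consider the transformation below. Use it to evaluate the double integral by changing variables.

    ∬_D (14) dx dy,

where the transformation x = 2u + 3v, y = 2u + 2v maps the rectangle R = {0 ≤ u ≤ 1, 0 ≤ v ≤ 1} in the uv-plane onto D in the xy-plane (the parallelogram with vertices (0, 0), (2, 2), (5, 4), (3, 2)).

Compute the Jacobian determinant of (x, y) with respect to (u, v):

    ∂(x,y)/∂(u,v) = | 2  3 | = (2)(2) - (3)(2) = -2.
                   | 2  2 |

Its absolute value is |J| = 2 (the area scaling factor).

Substituting x = 2u + 3v, y = 2u + 2v into the integrand,

    14 → 14,

so the integral becomes

    ∬_R (14) · |J| du dv = ∫_0^1 ∫_0^1 (28) dv du.

Inner (v): 28.
Outer (u): 28.

Therefore ∬_D (14) dx dy = 28.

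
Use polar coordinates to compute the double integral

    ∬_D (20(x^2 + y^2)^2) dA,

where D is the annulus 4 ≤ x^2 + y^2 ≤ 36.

The region D is 2 ≤ r ≤ 6, 0 ≤ θ ≤ 2π in polar coordinates, where x = r cos(θ), y = r sin(θ), and dA = r dr dθ.

Under the substitution, the integrand becomes 20r^4, so

    ∬_D (20(x^2 + y^2)^2) dA = ∫_{0}^{2π} ∫_{2}^{6} (20r^4) · r dr dθ.

Inner integral (in r): ∫_{2}^{6} (20r^4) · r dr = 465920/3.

Outer integral (in θ): ∫_{0}^{2π} (465920/3) dθ = 931840π/3.

Therefore ∬_D (20(x^2 + y^2)^2) dA = 931840π/3.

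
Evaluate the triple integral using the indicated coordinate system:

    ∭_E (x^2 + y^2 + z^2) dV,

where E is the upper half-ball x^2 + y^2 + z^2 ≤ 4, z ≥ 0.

In spherical coordinates, x = ρ sin(φ) cos(θ), y = ρ sin(φ) sin(θ), z = ρ cos(φ), and dV = ρ^2 sin(φ) dρ dφ dθ.

The integrand becomes ρ^2, so

    ∭_E (x^2 + y^2 + z^2) dV = ∫_{0}^{2π} ∫_{0}^{π/2} ∫_{0}^{2} (ρ^2) · ρ^2 sin(φ) dρ dφ dθ.

Inner (ρ): 32sin(φ)/5.
Middle (φ): 32/5.
Outer (θ): 64π/5.

Therefore the triple integral equals 64π/5.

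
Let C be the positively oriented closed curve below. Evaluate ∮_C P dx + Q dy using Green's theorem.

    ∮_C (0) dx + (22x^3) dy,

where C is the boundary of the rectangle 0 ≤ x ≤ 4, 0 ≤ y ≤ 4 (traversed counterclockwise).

Green's theorem converts the closed line integral into a double integral over the enclosed region D:

    ∮_C P dx + Q dy = ∬_D (∂Q/∂x - ∂P/∂y) dA.

Here P = 0, Q = 22x^3, so

    ∂Q/∂x = 66x^2,    ∂P/∂y = 0,
    ∂Q/∂x - ∂P/∂y = 66x^2.

D is the region 0 ≤ x ≤ 4, 0 ≤ y ≤ 4. Evaluating the double integral:

    ∬_D (66x^2) dA = ∫_0^{4} ∫_0^{4} (66x^2) dy dx.

Inner (y from 0 to 4): 264x^2.
Outer (x from 0 to 4): 5632.

Therefore ∮_C P dx + Q dy = 5632.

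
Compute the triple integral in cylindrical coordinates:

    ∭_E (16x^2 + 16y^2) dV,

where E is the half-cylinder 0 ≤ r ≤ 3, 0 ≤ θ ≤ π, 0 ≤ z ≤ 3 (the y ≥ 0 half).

In cylindrical coordinates, x = r cos(θ), y = r sin(θ), z = z, and dV = r dr dθ dz.

The integrand becomes 16r^2, so

    ∭_E (16x^2 + 16y^2) dV = ∫_{0}^{π} ∫_{0}^{3} ∫_{0}^{3} (16r^2) · r dz dr dθ.

Inner (z): 48r^3.
Middle (r from 0 to 3): 972.
Outer (θ): 972π.

Therefore the triple integral equals 972π.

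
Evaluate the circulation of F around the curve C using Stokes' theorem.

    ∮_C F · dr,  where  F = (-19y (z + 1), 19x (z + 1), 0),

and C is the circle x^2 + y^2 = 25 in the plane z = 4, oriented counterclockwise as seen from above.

Let S be the flat disk x^2 + y^2 ≤ 25 in the plane z = 4, with upward unit normal n̂ = ẑ. By Stokes' theorem,

    ∮_C F · dr = ∬_S (∇ × F) · n̂ dS = ∬_D (curl F)_z dA,

where D is the disk x^2 + y^2 ≤ 25.

Compute the curl of F = (-19y (z + 1), 19x (z + 1), 0):
    (∇ × F)_x = ∂F_z/∂y - ∂F_y/∂z = -19x,
    (∇ × F)_y = ∂F_x/∂z - ∂F_z/∂x = -19y,
    (∇ × F)_z = ∂F_y/∂x - ∂F_x/∂y = 38z + 38.

On z = 4, (curl F)_z = 190.

Convert to polar (x = r cos θ, y = r sin θ, dA = r dr dθ); the integrand becomes 190, so

    ∬_D (curl F)_z dA = ∫_0^{2π} ∫_0^{5} (190) · r dr dθ.

Inner (r from 0 to 5): 2375.
Outer (θ from 0 to 2π): 4750π.

Therefore ∮_C F · dr = 4750π.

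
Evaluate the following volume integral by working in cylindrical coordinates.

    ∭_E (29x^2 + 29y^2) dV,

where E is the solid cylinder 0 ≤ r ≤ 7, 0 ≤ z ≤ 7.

In cylindrical coordinates, x = r cos(θ), y = r sin(θ), z = z, and dV = r dr dθ dz.

The integrand becomes 29r^2, so

    ∭_E (29x^2 + 29y^2) dV = ∫_{0}^{2π} ∫_{0}^{7} ∫_{0}^{7} (29r^2) · r dz dr dθ.

Inner (z): 203r^3.
Middle (r from 0 to 7): 487403/4.
Outer (θ): 487403π/2.

Therefore the triple integral equals 487403π/2.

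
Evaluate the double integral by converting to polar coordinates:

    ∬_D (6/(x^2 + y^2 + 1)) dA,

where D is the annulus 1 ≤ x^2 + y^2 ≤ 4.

The region D is 1 ≤ r ≤ 2, 0 ≤ θ ≤ 2π in polar coordinates, where x = r cos(θ), y = r sin(θ), and dA = r dr dθ.

Under the substitution, the integrand becomes 6/(r^2 + 1), so

    ∬_D (6/(x^2 + y^2 + 1)) dA = ∫_{0}^{2π} ∫_{1}^{2} (6/(r^2 + 1)) · r dr dθ.

Inner integral (in r): ∫_{1}^{2} (6/(r^2 + 1)) · r dr = log(125/8).

Outer integral (in θ): ∫_{0}^{2π} (log(125/8)) dθ = log((125/8)^(2π)).

Therefore ∬_D (6/(x^2 + y^2 + 1)) dA = log((125/8)^(2π)).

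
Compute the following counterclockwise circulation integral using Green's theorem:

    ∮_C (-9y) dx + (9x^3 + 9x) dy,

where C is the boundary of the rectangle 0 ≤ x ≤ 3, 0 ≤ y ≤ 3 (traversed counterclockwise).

Green's theorem converts the closed line integral into a double integral over the enclosed region D:

    ∮_C P dx + Q dy = ∬_D (∂Q/∂x - ∂P/∂y) dA.

Here P = -9y, Q = 9x^3 + 9x, so

    ∂Q/∂x = 27x^2 + 9,    ∂P/∂y = -9,
    ∂Q/∂x - ∂P/∂y = 27x^2 + 18.

D is the region 0 ≤ x ≤ 3, 0 ≤ y ≤ 3. Evaluating the double integral:

    ∬_D (27x^2 + 18) dA = ∫_0^{3} ∫_0^{3} (27x^2 + 18) dy dx.

Inner (y from 0 to 3): 81x^2 + 54.
Outer (x from 0 to 3): 891.

Therefore ∮_C P dx + Q dy = 891.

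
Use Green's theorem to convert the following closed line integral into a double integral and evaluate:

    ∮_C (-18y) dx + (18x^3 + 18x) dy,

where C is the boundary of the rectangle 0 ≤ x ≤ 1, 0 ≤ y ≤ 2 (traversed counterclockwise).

Green's theorem converts the closed line integral into a double integral over the enclosed region D:

    ∮_C P dx + Q dy = ∬_D (∂Q/∂x - ∂P/∂y) dA.

Here P = -18y, Q = 18x^3 + 18x, so

    ∂Q/∂x = 54x^2 + 18,    ∂P/∂y = -18,
    ∂Q/∂x - ∂P/∂y = 54x^2 + 36.

D is the region 0 ≤ x ≤ 1, 0 ≤ y ≤ 2. Evaluating the double integral:

    ∬_D (54x^2 + 36) dA = ∫_0^{1} ∫_0^{2} (54x^2 + 36) dy dx.

Inner (y from 0 to 2): 108x^2 + 72.
Outer (x from 0 to 1): 108.

Therefore ∮_C P dx + Q dy = 108.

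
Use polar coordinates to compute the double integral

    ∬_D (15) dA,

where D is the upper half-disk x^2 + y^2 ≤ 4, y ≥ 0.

The region D is 0 ≤ r ≤ 2, 0 ≤ θ ≤ π in polar coordinates, where x = r cos(θ), y = r sin(θ), and dA = r dr dθ.

Under the substitution, the integrand becomes 15, so

    ∬_D (15) dA = ∫_{0}^{π} ∫_{0}^{2} (15) · r dr dθ.

Inner integral (in r): ∫_{0}^{2} (15) · r dr = 30.

Outer integral (in θ): ∫_{0}^{π} (30) dθ = 30π.

Therefore ∬_D (15) dA = 30π.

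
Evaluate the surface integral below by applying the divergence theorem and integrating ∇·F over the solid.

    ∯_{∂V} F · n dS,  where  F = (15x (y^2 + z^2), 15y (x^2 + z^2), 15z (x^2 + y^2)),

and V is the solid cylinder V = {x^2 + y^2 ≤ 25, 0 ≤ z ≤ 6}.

By the divergence theorem,

    ∯_{∂V} F · n dS = ∭_V (∇ · F) dV.

Compute the divergence:
    ∇ · F = ∂F_x/∂x + ∂F_y/∂y + ∂F_z/∂z = 15y^2 + 15z^2 + 15x^2 + 15z^2 + 15x^2 + 15y^2 = 30x^2 + 30y^2 + 30z^2.

In cylindrical coordinates, x = r cos(θ), y = r sin(θ), z = z, dV = r dr dθ dz, with 0 ≤ r ≤ 5, 0 ≤ θ ≤ 2π, 0 ≤ z ≤ 6.

The integrand, after substitution and multiplying by the volume element, becomes (30r^2 + 30z^2) · r, so

    ∭_V (∇·F) dV = ∫_0^{2π} ∫_0^{5} ∫_0^{6} (30r^2 + 30z^2) · r dz dr dθ.

Inner (z from 0 to 6): 180r (r^2 + 12).
Middle (r from 0 to 5): 55125.
Outer (θ from 0 to 2π): 110250π.

Therefore ∯_{∂V} F · n dS = 110250π.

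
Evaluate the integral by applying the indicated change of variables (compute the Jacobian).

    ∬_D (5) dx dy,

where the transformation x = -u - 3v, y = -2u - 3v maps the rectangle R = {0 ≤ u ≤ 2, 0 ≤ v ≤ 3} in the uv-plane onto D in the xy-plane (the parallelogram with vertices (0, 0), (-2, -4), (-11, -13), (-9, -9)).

Compute the Jacobian determinant of (x, y) with respect to (u, v):

    ∂(x,y)/∂(u,v) = | -1  -3 | = (-1)(-3) - (-3)(-2) = -3.
                   | -2  -3 |

Its absolute value is |J| = 3 (the area scaling factor).

Substituting x = -u - 3v, y = -2u - 3v into the integrand,

    5 → 5,

so the integral becomes

    ∬_R (5) · |J| du dv = ∫_0^2 ∫_0^3 (15) dv du.

Inner (v): 45.
Outer (u): 90.

Therefore ∬_D (5) dx dy = 90.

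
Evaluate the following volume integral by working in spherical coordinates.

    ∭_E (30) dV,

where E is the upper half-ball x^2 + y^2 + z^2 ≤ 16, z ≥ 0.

In spherical coordinates, x = ρ sin(φ) cos(θ), y = ρ sin(φ) sin(θ), z = ρ cos(φ), and dV = ρ^2 sin(φ) dρ dφ dθ.

The integrand becomes 30, so

    ∭_E (30) dV = ∫_{0}^{2π} ∫_{0}^{π/2} ∫_{0}^{4} (30) · ρ^2 sin(φ) dρ dφ dθ.

Inner (ρ): 640sin(φ).
Middle (φ): 640.
Outer (θ): 1280π.

Therefore the triple integral equals 1280π.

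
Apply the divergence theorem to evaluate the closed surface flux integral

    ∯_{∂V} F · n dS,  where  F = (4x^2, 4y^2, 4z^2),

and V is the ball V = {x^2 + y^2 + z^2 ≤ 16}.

By the divergence theorem,

    ∯_{∂V} F · n dS = ∭_V (∇ · F) dV.

Compute the divergence:
    ∇ · F = ∂F_x/∂x + ∂F_y/∂y + ∂F_z/∂z = 8x + 8y + 8z.

In spherical coordinates, x = ρ sin(φ) cos(θ), y = ρ sin(φ) sin(θ), z = ρ cos(φ), dV = ρ^2 sin(φ) dρ dφ dθ, with 0 ≤ ρ ≤ 4, 0 ≤ φ ≤ π, 0 ≤ θ ≤ 2π.

The integrand, after substitution and multiplying by the volume element, becomes (8ρ (sqrt(2)sin(φ)sin(θ + π/4) + cos(φ))) · ρ^2 sin(φ), so

    ∭_V (∇·F) dV = ∫_0^{2π} ∫_0^{π} ∫_0^{4} (8ρ (sqrt(2)sin(φ)sin(θ + π/4) + cos(φ))) · ρ^2 sin(φ) dρ dφ dθ.

Inner (ρ from 0 to 4): 512(sqrt(2)sin(φ)sin(θ + π/4) + cos(φ))sin(φ).
Middle (φ from 0 to π): 256sqrt(2)π sin(θ + π/4).
Outer (θ from 0 to 2π): 0.

Therefore ∯_{∂V} F · n dS = 0.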